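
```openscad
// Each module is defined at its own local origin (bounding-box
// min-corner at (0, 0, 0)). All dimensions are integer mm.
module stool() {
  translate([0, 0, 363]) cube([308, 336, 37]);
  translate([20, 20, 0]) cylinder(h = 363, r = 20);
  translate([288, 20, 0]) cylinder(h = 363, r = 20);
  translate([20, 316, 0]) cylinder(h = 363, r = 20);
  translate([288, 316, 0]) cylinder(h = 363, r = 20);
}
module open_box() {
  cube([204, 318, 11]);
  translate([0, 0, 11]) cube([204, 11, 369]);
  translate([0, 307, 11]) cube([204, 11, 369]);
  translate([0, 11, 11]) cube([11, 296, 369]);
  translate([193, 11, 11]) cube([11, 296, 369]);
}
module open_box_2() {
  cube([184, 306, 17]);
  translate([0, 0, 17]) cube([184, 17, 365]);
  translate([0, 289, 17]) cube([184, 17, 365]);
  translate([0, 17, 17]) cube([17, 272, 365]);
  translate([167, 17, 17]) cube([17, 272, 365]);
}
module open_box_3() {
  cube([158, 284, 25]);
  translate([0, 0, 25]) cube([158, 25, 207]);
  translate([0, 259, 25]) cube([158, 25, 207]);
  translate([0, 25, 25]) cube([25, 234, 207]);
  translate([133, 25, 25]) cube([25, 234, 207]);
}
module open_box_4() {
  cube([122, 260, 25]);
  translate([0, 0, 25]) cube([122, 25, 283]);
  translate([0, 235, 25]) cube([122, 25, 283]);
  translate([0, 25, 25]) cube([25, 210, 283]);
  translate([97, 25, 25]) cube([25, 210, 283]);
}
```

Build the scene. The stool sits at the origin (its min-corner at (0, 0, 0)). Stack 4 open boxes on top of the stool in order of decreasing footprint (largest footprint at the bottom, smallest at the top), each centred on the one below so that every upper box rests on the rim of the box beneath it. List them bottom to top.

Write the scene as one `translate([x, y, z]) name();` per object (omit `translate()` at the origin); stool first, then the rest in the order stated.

stool();
translate([52, 9, 400]) open_box();
translate([62, 15, 780]) open_box_2();
translate([75, 26, 1162]) open_box_3();
translate([93, 38, 1394]) open_box_4();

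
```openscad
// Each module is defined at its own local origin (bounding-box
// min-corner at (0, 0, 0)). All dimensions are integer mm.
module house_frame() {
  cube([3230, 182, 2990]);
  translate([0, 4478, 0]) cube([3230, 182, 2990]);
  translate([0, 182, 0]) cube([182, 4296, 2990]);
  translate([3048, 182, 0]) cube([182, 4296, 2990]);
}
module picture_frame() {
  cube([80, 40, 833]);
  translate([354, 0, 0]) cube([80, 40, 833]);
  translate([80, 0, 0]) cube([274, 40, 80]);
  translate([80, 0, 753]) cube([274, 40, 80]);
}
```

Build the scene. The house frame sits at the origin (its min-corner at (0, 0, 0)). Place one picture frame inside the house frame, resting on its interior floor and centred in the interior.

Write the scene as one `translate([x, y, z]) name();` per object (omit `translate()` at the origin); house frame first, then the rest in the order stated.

house_frame();
translate([1398, 2310, 0]) picture_frame();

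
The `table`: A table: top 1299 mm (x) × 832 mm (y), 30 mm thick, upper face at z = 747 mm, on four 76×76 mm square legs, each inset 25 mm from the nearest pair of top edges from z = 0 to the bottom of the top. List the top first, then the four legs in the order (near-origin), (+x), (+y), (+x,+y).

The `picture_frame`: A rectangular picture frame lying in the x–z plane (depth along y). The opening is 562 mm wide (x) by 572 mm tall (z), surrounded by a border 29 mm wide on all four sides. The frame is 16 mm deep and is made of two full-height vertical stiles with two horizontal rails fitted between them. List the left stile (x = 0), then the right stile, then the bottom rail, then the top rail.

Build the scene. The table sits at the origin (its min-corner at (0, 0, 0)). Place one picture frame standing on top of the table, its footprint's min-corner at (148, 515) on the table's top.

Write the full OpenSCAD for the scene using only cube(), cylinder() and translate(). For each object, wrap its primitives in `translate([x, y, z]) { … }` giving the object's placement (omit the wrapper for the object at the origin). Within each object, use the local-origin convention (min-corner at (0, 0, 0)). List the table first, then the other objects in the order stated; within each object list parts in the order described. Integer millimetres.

translate([0, 0, 717]) cube([1299, 832, 30]);
translate([25, 25, 0]) cube([76, 76, 717]);
translate([1198, 25, 0]) cube([76, 76, 717]);
translate([25, 731, 0]) cube([76, 76, 717]);
translate([1198, 731, 0]) cube([76, 76, 717]);
translate([148, 515, 747]) {
  cube([29, 16, 630]);
  translate([591, 0, 0]) cube([29, 16, 630]);
  translate([29, 0, 0]) cube([562, 16, 29]);
  translate([29, 0, 601]) cube([562, 16, 29]);
}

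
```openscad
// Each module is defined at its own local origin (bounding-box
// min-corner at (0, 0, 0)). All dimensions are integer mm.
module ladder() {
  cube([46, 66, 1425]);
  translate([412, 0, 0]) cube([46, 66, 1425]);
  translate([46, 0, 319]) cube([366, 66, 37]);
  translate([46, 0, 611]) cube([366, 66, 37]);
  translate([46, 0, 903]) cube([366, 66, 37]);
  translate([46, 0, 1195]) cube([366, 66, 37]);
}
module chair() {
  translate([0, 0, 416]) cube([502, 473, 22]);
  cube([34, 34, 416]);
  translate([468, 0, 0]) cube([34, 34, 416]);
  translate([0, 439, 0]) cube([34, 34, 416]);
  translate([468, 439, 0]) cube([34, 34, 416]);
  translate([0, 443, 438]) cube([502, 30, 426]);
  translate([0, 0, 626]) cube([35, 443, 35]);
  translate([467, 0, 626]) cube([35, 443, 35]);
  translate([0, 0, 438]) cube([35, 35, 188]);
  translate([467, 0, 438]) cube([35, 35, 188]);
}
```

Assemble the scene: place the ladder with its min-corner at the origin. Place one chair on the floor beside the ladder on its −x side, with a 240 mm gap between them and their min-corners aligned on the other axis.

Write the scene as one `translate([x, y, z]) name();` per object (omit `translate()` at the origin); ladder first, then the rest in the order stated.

ladder();
translate([-742, 0, 0]) chair();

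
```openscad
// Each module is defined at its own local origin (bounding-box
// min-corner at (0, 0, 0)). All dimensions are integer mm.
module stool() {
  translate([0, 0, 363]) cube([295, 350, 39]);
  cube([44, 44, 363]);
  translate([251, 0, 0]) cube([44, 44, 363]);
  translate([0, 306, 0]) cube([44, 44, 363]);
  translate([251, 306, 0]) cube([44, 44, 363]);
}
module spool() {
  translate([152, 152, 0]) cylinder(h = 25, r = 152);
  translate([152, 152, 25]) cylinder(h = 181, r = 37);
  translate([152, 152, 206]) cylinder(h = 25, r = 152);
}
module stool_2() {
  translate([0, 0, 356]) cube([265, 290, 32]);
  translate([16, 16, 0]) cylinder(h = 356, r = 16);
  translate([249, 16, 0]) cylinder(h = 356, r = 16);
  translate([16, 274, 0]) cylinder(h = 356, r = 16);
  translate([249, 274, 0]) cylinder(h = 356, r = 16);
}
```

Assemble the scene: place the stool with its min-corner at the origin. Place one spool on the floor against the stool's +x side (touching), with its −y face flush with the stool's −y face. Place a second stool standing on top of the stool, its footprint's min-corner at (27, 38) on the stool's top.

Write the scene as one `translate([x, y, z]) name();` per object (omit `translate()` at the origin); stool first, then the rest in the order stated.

stool();
translate([295, 0, 0]) spool();
translate([27, 38, 402]) stool_2();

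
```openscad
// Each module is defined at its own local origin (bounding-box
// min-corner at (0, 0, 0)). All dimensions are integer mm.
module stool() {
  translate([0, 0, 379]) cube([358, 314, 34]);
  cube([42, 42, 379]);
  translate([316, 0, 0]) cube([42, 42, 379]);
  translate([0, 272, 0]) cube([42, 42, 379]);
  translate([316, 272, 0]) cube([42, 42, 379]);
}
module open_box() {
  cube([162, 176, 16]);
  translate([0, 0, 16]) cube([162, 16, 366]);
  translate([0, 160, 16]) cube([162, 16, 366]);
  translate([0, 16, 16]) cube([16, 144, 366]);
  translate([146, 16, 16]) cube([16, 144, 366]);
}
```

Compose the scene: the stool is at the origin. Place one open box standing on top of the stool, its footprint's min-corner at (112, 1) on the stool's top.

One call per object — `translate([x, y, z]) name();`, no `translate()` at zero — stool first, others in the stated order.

stool();
translate([112, 1, 413]) open_box();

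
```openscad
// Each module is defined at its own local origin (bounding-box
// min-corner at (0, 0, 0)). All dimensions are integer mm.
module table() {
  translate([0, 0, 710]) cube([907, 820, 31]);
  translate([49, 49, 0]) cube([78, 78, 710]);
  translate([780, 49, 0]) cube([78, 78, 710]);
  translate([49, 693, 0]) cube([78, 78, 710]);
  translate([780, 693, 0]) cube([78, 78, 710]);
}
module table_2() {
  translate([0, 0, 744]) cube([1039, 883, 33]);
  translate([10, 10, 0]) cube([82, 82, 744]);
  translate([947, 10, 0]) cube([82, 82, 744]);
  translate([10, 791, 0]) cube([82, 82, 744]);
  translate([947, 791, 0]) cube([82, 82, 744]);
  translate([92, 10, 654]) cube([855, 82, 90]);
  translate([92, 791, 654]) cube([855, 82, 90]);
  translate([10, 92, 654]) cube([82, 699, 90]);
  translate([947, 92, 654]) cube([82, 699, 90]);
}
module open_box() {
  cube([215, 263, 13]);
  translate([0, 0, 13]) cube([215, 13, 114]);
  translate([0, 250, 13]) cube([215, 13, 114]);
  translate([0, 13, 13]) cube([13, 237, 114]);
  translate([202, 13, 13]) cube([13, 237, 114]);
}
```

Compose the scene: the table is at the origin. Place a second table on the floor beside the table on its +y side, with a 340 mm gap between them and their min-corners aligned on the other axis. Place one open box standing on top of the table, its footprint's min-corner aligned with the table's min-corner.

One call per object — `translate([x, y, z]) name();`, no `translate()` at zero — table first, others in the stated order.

table();
translate([0, 1160, 0]) table_2();
translate([0, 0, 741]) open_box();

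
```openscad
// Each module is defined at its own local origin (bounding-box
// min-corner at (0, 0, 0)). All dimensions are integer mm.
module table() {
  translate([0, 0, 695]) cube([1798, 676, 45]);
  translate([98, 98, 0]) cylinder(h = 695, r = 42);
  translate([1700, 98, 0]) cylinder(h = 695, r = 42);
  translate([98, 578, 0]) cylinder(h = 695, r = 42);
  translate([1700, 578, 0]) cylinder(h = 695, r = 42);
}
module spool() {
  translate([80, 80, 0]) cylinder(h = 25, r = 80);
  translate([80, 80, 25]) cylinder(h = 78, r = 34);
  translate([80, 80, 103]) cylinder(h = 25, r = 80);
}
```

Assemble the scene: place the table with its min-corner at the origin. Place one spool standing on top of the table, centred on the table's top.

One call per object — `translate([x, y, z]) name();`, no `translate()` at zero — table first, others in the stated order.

table();
translate([819, 258, 740]) spool();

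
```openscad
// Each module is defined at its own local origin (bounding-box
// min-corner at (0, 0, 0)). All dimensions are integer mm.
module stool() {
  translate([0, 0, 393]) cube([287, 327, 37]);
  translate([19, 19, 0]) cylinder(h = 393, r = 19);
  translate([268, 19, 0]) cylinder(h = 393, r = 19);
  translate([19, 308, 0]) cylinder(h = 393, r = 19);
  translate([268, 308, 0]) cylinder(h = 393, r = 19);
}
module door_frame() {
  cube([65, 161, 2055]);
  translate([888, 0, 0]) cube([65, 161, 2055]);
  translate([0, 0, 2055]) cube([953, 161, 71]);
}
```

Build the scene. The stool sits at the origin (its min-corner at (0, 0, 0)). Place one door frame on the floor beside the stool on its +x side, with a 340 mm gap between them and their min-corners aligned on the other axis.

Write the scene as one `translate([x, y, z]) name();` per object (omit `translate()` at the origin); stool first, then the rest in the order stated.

stool();
translate([627, 0, 0]) door_frame();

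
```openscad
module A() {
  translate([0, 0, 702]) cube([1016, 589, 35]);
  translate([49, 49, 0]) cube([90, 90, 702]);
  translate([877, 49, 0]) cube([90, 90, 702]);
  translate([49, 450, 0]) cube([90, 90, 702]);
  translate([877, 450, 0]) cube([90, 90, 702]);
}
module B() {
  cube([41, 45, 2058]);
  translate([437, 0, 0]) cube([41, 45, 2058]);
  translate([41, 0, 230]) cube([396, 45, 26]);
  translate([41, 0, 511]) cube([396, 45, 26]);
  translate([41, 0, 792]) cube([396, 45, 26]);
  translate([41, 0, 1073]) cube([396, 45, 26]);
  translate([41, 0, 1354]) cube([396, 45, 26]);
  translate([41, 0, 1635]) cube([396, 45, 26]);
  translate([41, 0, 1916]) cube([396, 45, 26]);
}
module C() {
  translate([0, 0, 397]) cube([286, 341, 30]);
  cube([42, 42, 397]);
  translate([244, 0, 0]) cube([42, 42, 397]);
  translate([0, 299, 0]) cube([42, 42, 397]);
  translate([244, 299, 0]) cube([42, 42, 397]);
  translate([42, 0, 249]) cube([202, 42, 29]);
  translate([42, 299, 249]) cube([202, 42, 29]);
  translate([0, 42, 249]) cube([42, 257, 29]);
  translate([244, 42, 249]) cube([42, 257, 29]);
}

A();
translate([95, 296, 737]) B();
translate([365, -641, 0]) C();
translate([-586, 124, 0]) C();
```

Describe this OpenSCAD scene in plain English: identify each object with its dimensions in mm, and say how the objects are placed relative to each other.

A is a table: top 1016 mm (x) × 589 mm (y), 35 mm thick, upper face at z = 737 mm, on four 90×90 mm square legs, each inset 49 mm from the nearest pair of top edges, running from z = 0 to the bottom of the top.

B is a wooden ladder with two side rails of 41×45 mm section and 2058 mm height, set 478 mm apart overall. Between them run 7 rectangular rungs (45 mm deep, 26 mm thick), front faces flush with the rails' −y face. The bottom of the first rung is 230 mm above the floor and each subsequent rung is 281 mm higher than the one below.

C is a four-legged stool. The seat is a 286×341×30 mm slab whose top surface is at z = 427 mm; four square legs, each 42×42 mm in cross-section, run from the floor (z = 0) to the underside of the seat, each flush with a corner of the seat. Four stretchers, 42 mm wide and 29 mm tall, connect adjacent legs with their undersides at z = 249 mm, each running between the inner faces of the legs it joins and aligned with the legs' outer faces on the other axis.

The ladder is on top of the table. Two stools sit around the table at the −y, −x sides.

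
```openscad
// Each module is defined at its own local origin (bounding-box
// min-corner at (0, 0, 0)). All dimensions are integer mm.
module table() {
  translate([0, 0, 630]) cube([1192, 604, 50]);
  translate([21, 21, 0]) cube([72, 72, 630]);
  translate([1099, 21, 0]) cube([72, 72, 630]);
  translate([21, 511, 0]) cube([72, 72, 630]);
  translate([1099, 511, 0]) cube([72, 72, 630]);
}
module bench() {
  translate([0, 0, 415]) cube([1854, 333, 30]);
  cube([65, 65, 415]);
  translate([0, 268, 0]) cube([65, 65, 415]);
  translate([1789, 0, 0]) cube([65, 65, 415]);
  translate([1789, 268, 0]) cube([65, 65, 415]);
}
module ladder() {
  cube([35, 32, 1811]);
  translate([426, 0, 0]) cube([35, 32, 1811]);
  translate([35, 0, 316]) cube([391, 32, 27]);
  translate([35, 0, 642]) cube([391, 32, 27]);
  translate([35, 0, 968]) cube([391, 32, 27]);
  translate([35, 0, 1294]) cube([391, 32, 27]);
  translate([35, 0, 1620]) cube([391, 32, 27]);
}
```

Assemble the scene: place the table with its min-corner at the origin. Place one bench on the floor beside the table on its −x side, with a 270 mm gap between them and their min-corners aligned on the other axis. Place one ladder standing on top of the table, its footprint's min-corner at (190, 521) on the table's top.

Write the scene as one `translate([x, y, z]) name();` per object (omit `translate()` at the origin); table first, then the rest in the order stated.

table();
translate([-2124, 0, 0]) bench();
translate([190, 521, 680]) ladder();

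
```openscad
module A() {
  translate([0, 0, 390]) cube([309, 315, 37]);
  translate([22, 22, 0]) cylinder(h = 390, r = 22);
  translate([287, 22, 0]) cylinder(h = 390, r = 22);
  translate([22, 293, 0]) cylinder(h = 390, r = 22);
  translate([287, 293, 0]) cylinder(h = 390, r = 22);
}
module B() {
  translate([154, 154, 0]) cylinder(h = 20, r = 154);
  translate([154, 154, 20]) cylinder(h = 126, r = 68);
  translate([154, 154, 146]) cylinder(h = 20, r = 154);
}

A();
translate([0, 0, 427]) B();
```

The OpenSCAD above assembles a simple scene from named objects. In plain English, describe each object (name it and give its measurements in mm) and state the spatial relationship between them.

A is a four-legged stool. The seat is 309×315 mm, 37 mm thick, top at z = 427 mm. It stands on four round legs, each 44 mm in diameter, from z = 0 to the seat underside, each leg's axis is inset half a diameter from the nearest pair of seat edges (so the leg's bounding box is flush with the corner).

B is a spool: two coaxial disc flanges of radius 154 mm and thickness 20 mm, joined by a core cylinder of radius 68 mm and height 126 mm. The lower flange rests on z = 0 and the three cylinders share a vertical axis.

The spool is on top of the stool.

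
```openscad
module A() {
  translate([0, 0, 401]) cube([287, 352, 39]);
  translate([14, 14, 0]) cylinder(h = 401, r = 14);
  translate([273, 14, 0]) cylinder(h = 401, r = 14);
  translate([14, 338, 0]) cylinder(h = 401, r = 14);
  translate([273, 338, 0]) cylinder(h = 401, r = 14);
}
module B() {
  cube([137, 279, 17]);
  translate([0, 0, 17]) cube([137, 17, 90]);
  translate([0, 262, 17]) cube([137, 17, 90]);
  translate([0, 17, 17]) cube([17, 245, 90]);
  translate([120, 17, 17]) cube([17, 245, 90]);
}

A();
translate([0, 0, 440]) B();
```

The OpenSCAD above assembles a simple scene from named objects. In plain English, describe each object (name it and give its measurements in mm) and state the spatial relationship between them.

A is a four-legged stool. The seat is 287×352 mm, 39 mm thick, top at z = 440 mm. It stands on four round legs, each 28 mm in diameter, from z = 0 to the seat underside, each leg's axis is inset half a diameter from the nearest pair of seat edges (so the leg's bounding box is flush with the corner).

B is an open storage box with external size 137×279×107 mm and wall thickness 17 mm (the base is also 17 mm thick). The base covers the whole footprint; the four walls stand on the base, with the y-facing walls full-width and the x-facing walls fitting between their inner faces.

The open box is on top of the stool.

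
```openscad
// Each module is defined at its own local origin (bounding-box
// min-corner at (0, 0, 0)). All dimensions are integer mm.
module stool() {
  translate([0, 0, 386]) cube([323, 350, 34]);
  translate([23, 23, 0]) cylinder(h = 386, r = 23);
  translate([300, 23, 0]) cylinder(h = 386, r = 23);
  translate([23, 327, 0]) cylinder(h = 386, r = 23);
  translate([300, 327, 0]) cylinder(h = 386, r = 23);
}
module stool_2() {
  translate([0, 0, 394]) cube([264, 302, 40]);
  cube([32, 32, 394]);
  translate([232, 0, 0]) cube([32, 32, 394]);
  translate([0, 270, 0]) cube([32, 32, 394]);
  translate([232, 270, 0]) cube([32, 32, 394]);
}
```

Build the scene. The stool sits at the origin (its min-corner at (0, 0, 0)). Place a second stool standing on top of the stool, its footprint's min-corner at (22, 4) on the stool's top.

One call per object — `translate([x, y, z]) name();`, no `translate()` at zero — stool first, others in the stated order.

stool();
translate([22, 4, 420]) stool_2();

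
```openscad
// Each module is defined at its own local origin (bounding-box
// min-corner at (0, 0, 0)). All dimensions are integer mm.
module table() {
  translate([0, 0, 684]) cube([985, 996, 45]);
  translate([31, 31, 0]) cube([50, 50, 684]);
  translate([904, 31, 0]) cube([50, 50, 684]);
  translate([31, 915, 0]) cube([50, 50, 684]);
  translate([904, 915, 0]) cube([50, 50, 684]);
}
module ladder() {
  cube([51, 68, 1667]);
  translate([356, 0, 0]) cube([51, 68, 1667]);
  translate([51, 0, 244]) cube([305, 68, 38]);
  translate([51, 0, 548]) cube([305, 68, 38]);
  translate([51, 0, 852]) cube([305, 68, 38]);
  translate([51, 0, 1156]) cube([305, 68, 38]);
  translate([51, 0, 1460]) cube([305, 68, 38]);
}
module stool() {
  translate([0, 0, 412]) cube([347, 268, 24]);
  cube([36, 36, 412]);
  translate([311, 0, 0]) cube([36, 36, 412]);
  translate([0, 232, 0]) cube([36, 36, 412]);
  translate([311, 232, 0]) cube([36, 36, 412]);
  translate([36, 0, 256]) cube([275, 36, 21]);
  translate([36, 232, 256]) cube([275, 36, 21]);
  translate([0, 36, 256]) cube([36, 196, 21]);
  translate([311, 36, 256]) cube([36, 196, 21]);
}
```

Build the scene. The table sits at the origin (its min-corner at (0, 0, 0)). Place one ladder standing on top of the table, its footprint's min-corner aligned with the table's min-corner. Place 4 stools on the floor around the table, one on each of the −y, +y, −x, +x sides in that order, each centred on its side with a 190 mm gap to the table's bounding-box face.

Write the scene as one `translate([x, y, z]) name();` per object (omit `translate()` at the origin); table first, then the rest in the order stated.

table();
translate([0, 0, 729]) ladder();
translate([319, -458, 0]) stool();
translate([319, 1186, 0]) stool();
translate([-537, 364, 0]) stool();
translate([1175, 364, 0]) stool();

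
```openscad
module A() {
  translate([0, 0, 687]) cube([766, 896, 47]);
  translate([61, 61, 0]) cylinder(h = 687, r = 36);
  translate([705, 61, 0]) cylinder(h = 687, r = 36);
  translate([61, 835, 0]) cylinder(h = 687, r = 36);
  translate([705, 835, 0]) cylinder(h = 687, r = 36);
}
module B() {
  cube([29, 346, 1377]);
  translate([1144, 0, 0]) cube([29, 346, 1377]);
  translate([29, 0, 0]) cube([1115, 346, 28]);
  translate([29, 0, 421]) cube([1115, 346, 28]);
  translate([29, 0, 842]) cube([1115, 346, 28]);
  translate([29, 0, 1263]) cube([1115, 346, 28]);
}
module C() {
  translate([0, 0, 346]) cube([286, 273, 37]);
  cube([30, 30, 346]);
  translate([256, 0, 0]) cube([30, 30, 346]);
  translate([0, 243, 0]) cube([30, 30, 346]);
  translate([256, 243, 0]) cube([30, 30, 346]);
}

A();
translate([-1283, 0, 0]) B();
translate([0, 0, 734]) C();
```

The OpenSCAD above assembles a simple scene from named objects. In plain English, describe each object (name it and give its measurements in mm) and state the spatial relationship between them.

A is a rectangular dining table. The top is 766×896×47 mm with its upper surface at z = 734 mm. It stands on four round legs of 72 mm diameter, each leg's bounding box inset 25 mm from the nearest pair of top edges, running from the floor to the underside of the top.

B is a bookshelf 1173 mm wide overall, 346 mm deep and 1377 mm tall. The two sides are 29 mm thick vertical panels. 4 horizontal shelves of 28 mm thickness span between the inner faces of the sides; the lowest shelf sits on the floor and shelves are stacked with a clear vertical gap of 393 mm between each pair.

C is a four-legged stool. The seat is 286×273 mm, 37 mm thick, top at z = 383 mm. It stands on four square legs, each 30×30 mm in cross-section, from z = 0 to the seat underside, each flush with a corner of the seat.

The bookshelf is on the floor beside the table on its −x side. The stool is on top of the table.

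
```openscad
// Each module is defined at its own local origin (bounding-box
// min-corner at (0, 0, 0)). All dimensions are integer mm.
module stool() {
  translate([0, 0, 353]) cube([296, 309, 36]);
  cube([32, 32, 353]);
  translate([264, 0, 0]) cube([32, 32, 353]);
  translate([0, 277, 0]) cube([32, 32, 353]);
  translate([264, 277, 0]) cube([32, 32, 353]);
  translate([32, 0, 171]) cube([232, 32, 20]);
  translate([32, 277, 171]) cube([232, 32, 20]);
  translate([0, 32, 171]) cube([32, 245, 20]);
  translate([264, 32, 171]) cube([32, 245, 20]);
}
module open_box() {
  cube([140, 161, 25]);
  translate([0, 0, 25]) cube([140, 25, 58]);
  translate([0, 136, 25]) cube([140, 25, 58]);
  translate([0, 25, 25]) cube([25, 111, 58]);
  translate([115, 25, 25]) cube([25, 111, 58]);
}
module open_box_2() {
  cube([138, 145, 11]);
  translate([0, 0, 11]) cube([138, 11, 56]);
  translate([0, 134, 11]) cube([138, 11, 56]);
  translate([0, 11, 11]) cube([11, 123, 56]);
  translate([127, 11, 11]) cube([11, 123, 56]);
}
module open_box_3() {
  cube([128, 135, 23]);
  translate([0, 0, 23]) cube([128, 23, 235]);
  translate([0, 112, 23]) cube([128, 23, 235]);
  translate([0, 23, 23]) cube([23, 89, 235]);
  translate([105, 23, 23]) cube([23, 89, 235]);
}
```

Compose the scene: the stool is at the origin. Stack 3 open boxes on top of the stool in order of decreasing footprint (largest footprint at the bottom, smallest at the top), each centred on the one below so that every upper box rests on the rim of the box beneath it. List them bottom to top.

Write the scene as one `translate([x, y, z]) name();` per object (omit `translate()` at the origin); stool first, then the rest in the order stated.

stool();
translate([78, 74, 389]) open_box();
translate([79, 82, 472]) open_box_2();
translate([84, 87, 539]) open_box_3();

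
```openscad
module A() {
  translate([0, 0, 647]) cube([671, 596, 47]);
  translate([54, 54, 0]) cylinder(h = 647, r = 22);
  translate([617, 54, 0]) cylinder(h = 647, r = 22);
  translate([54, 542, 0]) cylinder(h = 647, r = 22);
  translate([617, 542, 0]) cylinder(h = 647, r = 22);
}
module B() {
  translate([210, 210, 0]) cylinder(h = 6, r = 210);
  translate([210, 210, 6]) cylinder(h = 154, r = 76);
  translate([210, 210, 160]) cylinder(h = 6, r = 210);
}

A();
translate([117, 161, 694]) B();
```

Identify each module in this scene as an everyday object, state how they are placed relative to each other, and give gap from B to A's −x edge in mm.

A is a table. B is a spool. The spool is on top of the table. The gap from the spool to the table's −x edge is 117 mm.

The spool's min-x is at 117; the table's min-x is 0; gap = 117 mm.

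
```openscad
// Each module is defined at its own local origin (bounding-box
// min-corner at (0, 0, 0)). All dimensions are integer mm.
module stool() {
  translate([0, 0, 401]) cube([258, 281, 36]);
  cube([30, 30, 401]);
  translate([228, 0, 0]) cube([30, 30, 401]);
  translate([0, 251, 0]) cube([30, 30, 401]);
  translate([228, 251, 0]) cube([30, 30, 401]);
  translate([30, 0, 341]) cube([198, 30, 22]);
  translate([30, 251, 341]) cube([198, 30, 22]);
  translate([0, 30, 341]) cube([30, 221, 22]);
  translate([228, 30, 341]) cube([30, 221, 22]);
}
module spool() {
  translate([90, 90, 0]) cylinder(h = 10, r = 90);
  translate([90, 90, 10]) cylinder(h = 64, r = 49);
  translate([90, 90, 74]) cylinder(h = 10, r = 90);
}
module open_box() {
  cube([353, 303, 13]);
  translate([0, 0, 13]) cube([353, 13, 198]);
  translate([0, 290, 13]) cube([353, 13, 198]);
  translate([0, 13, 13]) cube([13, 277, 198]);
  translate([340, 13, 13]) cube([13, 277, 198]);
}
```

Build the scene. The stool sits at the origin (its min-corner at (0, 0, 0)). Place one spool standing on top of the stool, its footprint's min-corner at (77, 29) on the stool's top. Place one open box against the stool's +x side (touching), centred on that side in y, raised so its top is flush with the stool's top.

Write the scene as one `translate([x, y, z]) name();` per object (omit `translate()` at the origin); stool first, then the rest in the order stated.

stool();
translate([77, 29, 437]) spool();
translate([258, -11, 226]) open_box();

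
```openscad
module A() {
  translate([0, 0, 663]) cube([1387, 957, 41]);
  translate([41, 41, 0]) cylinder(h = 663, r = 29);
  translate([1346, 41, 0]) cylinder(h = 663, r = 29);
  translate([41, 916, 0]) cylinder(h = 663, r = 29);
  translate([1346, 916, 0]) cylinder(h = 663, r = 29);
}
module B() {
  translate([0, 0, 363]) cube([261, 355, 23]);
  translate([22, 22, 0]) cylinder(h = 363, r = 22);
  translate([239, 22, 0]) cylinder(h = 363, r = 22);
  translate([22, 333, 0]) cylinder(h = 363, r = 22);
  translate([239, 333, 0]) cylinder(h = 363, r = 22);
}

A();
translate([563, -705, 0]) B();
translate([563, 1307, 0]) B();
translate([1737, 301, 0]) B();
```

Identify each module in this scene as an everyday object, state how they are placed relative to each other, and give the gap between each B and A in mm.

Each stool's nearest face is 350 mm from the table's bounding box.

A is a table. B is a stool. Three stools sit around the table at the −y, +y, +x sides. The gap between each stool and the table is 350 mm.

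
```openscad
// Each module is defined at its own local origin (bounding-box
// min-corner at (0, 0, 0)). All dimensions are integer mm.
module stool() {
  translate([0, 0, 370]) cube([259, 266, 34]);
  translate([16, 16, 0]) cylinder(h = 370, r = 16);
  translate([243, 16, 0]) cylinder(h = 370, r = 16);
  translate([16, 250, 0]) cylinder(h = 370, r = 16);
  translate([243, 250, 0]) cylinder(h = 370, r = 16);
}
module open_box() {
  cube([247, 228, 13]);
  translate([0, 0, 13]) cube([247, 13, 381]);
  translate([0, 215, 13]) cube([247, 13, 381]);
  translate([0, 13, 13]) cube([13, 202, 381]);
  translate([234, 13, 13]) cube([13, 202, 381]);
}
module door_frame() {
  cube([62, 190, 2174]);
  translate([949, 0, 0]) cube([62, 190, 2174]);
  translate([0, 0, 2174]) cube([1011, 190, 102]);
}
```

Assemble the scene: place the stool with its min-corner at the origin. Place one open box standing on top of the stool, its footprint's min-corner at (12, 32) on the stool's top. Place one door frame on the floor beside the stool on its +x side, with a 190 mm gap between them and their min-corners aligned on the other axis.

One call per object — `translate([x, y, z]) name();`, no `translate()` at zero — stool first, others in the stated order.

stool();
translate([12, 32, 404]) open_box();
translate([449, 0, 0]) door_frame();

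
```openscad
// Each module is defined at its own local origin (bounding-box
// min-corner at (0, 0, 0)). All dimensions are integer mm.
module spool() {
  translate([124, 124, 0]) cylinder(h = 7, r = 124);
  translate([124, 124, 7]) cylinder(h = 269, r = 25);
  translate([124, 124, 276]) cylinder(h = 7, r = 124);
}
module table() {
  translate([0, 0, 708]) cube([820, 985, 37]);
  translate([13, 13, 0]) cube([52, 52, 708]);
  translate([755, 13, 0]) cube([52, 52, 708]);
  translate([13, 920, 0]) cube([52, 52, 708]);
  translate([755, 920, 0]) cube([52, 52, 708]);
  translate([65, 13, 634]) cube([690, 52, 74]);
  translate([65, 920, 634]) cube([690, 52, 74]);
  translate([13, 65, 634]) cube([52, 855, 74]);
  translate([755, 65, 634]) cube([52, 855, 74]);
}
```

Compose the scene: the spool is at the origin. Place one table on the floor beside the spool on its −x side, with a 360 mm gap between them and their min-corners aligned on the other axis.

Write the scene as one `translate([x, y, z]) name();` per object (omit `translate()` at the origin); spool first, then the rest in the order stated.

spool();
translate([-1180, 0, 0]) table();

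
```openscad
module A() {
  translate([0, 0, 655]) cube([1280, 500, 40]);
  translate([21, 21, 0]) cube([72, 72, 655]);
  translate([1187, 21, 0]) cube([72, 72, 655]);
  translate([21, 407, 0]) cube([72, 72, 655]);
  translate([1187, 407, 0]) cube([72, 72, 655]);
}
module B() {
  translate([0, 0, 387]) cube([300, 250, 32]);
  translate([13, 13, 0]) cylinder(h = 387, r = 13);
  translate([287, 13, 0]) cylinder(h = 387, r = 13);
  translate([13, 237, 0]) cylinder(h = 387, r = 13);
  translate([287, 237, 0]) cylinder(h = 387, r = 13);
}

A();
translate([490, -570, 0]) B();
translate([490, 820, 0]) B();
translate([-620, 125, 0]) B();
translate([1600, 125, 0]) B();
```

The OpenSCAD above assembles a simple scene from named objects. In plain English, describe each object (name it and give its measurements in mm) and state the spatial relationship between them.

A is a rectangular dining table. The top is 1280×500×40 mm with its upper surface at z = 695 mm. It stands on four 72×72 mm square legs, each inset 21 mm from the nearest pair of top edges, running from the floor to the underside of the top.

B is a four-legged stool. The seat is a 300×250×32 mm slab whose top surface is at z = 419 mm; four round legs, each 26 mm in diameter, run from the floor (z = 0) to the underside of the seat, each leg's axis is inset half a diameter from the nearest pair of seat edges (so the leg's bounding box is flush with the corner).

Four stools sit around the table at the −y, +y, −x, +x sides.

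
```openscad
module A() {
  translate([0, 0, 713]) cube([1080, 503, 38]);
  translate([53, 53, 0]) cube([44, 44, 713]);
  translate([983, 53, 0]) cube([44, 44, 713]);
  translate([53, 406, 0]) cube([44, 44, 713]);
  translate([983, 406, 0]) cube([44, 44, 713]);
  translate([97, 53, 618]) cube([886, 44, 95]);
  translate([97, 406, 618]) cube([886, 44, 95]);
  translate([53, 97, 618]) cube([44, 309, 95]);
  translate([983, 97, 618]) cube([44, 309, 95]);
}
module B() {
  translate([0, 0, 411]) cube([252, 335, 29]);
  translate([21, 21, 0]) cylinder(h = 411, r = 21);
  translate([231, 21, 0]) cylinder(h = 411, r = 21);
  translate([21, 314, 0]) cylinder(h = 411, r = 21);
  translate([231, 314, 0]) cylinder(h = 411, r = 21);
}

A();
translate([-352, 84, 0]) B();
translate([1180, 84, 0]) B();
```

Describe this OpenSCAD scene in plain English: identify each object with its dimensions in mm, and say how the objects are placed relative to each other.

A is a table: top 1080 mm (x) × 503 mm (y), 38 mm thick, upper face at z = 751 mm, on four 44×44 mm square legs, each inset 53 mm from the nearest pair of top edges, running from z = 0 to the bottom of the top. Four apron rails, 44 mm thick and 95 mm tall, run between adjacent legs with their top edges flush with the underside of the top and their outer faces flush with the legs' outer faces.

B is a simple wooden stool: a rectangular seat 252 mm (x) by 335 mm (y), 29 mm thick, top face at z = 440 mm, on four round legs, each 42 mm in diameter. The legs rest on z = 0, each leg's axis is inset half a diameter from the nearest pair of seat edges (so the leg's bounding box is flush with the corner).

Two stools sit around the table at the −x, +x sides.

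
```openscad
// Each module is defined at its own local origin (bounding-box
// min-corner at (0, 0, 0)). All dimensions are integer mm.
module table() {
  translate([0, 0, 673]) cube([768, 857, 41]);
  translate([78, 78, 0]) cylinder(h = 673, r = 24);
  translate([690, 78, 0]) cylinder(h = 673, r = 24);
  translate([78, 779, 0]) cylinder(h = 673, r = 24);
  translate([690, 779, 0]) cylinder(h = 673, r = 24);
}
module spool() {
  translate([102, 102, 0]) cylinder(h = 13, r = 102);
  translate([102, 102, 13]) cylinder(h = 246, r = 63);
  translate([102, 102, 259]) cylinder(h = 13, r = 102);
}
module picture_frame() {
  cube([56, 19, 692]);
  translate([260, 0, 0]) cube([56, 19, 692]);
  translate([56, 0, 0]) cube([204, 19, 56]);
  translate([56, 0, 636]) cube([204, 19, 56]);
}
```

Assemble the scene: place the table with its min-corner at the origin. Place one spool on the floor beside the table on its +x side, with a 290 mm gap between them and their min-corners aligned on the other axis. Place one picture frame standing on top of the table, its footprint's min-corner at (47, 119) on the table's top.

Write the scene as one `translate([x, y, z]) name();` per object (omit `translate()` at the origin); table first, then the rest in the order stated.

table();
translate([1058, 0, 0]) spool();
translate([47, 119, 714]) picture_frame();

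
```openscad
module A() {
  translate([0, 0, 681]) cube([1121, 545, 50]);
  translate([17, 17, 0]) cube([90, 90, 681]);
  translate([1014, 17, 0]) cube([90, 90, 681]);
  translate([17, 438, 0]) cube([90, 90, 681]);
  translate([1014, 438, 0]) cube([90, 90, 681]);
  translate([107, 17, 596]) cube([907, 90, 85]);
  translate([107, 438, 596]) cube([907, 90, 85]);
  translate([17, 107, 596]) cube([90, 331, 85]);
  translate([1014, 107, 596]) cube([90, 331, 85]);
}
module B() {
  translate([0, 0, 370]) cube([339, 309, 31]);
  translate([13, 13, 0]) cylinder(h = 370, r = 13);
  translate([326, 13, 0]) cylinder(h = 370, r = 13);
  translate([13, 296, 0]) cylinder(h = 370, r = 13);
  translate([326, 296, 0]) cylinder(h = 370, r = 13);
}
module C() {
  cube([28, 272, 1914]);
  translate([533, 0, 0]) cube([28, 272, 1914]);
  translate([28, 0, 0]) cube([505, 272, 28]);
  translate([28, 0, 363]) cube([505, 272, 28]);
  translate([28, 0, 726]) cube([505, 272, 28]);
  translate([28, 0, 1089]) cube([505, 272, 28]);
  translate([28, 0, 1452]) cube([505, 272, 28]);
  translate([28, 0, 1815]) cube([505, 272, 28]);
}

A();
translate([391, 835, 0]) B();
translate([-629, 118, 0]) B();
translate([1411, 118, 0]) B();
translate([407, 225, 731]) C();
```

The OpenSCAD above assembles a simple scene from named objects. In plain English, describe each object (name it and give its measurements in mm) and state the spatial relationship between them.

A is a rectangular dining table. The top is 1121×545×50 mm with its upper surface at z = 731 mm. It stands on four 90×90 mm square legs, each inset 17 mm from the nearest pair of top edges, running from the floor to the underside of the top. Four apron rails, 90 mm thick and 85 mm tall, run between adjacent legs with their top edges flush with the underside of the top and their outer faces flush with the legs' outer faces.

B is a simple wooden stool: a rectangular seat 339 mm (x) by 309 mm (y), 31 mm thick, top face at z = 401 mm, on four round legs, each 26 mm in diameter. The legs rest on z = 0, each leg's axis is inset half a diameter from the nearest pair of seat edges (so the leg's bounding box is flush with the corner).

C is an open bookshelf. Two side panels, each 28 mm thick, 272 mm deep and 1914 mm tall, stand 561 mm apart (outside-to-outside). Between them sit 6 shelves, each 28 mm thick and 272 mm deep, spanning the full gap between the sides. The bottom shelf rests on the floor (its underside at z = 0) and the clear gap between one shelf's top and the next shelf's underside is 335 mm.

Three stools sit around the table at the +y, −x, +x sides. The bookshelf is on top of the table.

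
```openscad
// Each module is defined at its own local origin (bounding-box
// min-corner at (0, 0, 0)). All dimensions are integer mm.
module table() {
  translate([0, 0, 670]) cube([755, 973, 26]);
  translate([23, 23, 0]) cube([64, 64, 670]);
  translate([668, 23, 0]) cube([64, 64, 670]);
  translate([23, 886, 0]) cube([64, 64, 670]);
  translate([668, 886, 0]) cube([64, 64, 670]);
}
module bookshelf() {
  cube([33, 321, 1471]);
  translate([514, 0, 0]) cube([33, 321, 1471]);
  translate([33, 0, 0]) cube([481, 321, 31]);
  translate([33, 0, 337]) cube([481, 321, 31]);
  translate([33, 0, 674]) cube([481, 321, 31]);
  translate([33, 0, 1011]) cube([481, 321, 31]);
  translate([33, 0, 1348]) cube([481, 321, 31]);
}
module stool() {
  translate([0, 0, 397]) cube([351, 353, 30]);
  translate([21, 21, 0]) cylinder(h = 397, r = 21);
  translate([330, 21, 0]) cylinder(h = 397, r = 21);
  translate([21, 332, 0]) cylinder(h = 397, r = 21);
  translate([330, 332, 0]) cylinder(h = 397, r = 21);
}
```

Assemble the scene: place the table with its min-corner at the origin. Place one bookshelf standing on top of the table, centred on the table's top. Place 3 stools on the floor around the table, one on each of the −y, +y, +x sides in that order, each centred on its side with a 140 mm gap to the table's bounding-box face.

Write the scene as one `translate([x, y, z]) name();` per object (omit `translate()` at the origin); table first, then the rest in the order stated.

table();
translate([104, 326, 696]) bookshelf();
translate([202, -493, 0]) stool();
translate([202, 1113, 0]) stool();
translate([895, 310, 0]) stool();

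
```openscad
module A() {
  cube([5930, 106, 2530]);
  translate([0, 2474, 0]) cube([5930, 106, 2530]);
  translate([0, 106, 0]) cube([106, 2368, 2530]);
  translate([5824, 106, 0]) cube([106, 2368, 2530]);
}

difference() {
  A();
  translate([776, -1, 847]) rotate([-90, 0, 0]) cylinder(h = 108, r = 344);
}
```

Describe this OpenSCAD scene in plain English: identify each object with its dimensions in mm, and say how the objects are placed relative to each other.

A is the wall frame of a small rectangular building: four walls, each 2530 mm tall and 106 mm thick, enclosing a footprint 5930 mm (x) by 2580 mm (y) outside-to-outside, with no floor or roof. The front and back walls (the −y and +y sides) span the full width; the two side walls fit between them.

The house frame has a circular hole of radius 344 mm through its front wall, centred at (x = 776, z = 847).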